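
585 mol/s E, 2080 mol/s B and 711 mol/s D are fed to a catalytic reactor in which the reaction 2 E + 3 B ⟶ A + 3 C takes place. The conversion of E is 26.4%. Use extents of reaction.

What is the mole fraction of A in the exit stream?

0.0234

E reacted = 0.264 × 585 = 154.4 mol/s; ν_E = −2, so ξ = 154.4/2 = 77.22 mol/s.
Outlet amounts (n = n₀ + ν ξ):
  E: 585 − 2(77.22) = 430.6
  B: 2080 − 3(77.22) = 1848
  A: 0 + 1(77.22) = 77.22
  C: 0 + 3(77.22) = 231.7
  D: 711 (inert)
Total out = 3299 mol/s; y_A = 77.22 / 3299 = 0.02341.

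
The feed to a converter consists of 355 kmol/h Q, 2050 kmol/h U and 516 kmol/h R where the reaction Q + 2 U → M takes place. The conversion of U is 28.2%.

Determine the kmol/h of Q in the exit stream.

U reacted = 0.282 × 2050 = 578.1 kmol/h; ν_U = −2, so ξ = 578.1/2 = 289 kmol/h.
Outlet amounts (n = n₀ + ν ξ):
  Q: 355 − 1(289) = 65.95
  U: 2050 − 2(289) = 1472
  M: 0 + 1(289) = 289
  R: 516 (inert)

66 kmol/h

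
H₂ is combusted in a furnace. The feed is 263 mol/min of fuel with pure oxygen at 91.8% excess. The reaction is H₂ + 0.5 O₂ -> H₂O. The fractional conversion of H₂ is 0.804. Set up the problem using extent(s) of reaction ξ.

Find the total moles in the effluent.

409 mol/min

Stoichiometric O₂ = 0.5 × 263 = 131.5 mol/min; O₂ fed = 131.5 × 1.918 = 252.2 mol/min.
Fuel reacted = 0.804 × 263 → ξ = 211.5 mol/min.
Outlet (n = n₀ + ν ξ):
  H₂: 263 − 1(211.5) = 51.55
  O₂: 252.2 − 0.5(211.5) = 146.5
  H₂O: 0 + 1(211.5) = 211.5
Total out = 51.55 + 146.5 + 211.5 = 409.5 mol/min.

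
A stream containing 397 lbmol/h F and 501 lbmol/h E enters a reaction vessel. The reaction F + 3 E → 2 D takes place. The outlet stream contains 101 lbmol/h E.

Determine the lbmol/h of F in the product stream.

264 lbmol/h

For E: n = n₀ − 3ξ → 101 = 501 − 3ξ, giving ξ = 133.3 lbmol/h.
Outlet amounts (n = n₀ + ν ξ):
  F: 397 − 1(133.3) = 263.7
  E: 501 − 3(133.3) = 101
  D: 0 + 2(133.3) = 266.7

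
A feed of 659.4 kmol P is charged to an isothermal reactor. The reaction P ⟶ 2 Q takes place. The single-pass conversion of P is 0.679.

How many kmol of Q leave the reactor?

P reacted = 0.679 × 659.4 = 447.7 kmol; ν_P = −1, so ξ = 447.7/1 = 447.7 kmol.
Outlet amounts (n = n₀ + ν ξ):
  P: 659.4 − 1(447.7) = 211.7
  Q: 0 + 2(447.7) = 895.5

895 kmol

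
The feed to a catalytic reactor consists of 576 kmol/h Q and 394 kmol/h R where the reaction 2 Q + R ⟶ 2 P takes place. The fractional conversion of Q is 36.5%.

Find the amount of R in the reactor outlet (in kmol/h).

Q reacted = 0.365 × 576 = 210.2 kmol/h; ν_Q = −2, so ξ = 210.2/2 = 105.1 kmol/h.
Outlet amounts (n = n₀ + ν ξ):
  Q: 576 − 2(105.1) = 365.8
  R: 394 − 1(105.1) = 288.9
  P: 0 + 2(105.1) = 210.2

289 kmol/h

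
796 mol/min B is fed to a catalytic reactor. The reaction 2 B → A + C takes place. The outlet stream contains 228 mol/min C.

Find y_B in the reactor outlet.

For C: n = n₀ + 1ξ → 228 = 0 + 1ξ, giving ξ = 228 mol/min.
Outlet amounts (n = n₀ + ν ξ):
  B: 796 − 2(228) = 340
  A: 0 + 1(228) = 228
  C: 0 + 1(228) = 228
Total out = 796 mol/min; y_B = 340 / 796 = 0.4271.

0.427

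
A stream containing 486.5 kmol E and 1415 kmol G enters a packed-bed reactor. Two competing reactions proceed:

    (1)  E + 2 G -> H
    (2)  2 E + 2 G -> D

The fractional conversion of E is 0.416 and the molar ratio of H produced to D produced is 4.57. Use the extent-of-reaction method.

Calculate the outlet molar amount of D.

30.8 kmol

Conversion of E: E consumed = 0.416 × 486.5 = 202.4 kmol = 1ξ₁ + 2ξ₂.
Selectivity: 1ξ₁ / (1ξ₂) = 4.57 → ξ₁ = 4.57 ξ₂.
Substitute: (1·4.57 + 2) ξ₂ = 202.4 → ξ₂ = 30.8 kmol, ξ₁ = 140.8 kmol.
Outlet amounts (n = n₀ + Σ ν·ξ):
  E: 486.5 − 1(140.8) − 2(30.8) = 284.1
  G: 1415 − 2(140.8) − 2(30.8) = 1072
  H: 0 + 1(140.8) = 140.8
  D: 0 + 1(30.8) = 30.8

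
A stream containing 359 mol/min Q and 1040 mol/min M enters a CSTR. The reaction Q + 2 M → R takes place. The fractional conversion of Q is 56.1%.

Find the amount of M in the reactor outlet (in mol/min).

Q reacted = 0.561 × 359 = 201.4 mol/min; ν_Q = −1, so ξ = 201.4/1 = 201.4 mol/min.
Outlet amounts (n = n₀ + ν ξ):
  Q: 359 − 1(201.4) = 157.6
  M: 1040 − 2(201.4) = 637.2
  R: 0 + 1(201.4) = 201.4

637 mol/min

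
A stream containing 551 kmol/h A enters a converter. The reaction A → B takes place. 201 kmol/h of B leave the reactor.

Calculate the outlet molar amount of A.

For B: n = n₀ + 1ξ → 201 = 0 + 1ξ, giving ξ = 201 kmol/h.
Outlet amounts (n = n₀ + ν ξ):
  A: 551 − 1(201) = 350
  B: 0 + 1(201) = 201

350 kmol/h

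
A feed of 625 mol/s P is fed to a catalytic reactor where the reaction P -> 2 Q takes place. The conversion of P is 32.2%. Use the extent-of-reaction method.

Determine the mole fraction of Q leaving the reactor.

0.487

P reacted = 0.322 × 625 = 201.2 mol/s; ν_P = −1, so ξ = 201.2/1 = 201.2 mol/s.
Outlet amounts (n = n₀ + ν ξ):
  P: 625 − 1(201.2) = 423.8
  Q: 0 + 2(201.2) = 402.5
Total out = 826.2 mol/s; y_Q = 402.5 / 826.2 = 0.4871.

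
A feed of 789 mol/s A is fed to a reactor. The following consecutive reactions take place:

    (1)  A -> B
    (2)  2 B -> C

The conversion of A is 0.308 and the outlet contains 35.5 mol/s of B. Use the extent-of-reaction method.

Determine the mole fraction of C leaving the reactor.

Conversion of A: A consumed = 1ξ₁ = 0.308 × 789 → ξ₁ = 243 mol/s.
B balance: n_B = 0 + 1ξ₁ − 2ξ₂ = 35.5 → ξ₂ = (1·243 − 35.5)/2 = 103.8 mol/s.
Outlet amounts (n = n₀ + Σ ν·ξ):
  A: 789 − 1(243) = 546
  B: 0 + 1(243) − 2(103.8) = 35.5
  C: 0 + 1(103.8) = 103.8
Total out = 685.2 mol/s; y_C = 103.8 / 685.2 = 0.1514.

0.151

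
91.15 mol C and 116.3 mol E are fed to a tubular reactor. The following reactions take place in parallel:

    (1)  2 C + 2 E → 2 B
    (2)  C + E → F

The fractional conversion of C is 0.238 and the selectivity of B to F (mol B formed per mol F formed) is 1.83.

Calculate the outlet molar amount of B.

14 mol

Conversion of C: C consumed = 0.238 × 91.15 = 21.69 mol = 2ξ₁ + 1ξ₂.
Selectivity: 2ξ₁ / (1ξ₂) = 1.83 → ξ₁ = 0.915 ξ₂.
Substitute: (2·0.915 + 1) ξ₂ = 21.69 → ξ₂ = 7.666 mol, ξ₁ = 7.014 mol.
Outlet amounts (n = n₀ + Σ ν·ξ):
  C: 91.15 − 2(7.014) − 1(7.666) = 69.46
  E: 116.3 − 2(7.014) − 1(7.666) = 94.61
  B: 0 + 2(7.014) = 14.03
  F: 0 + 1(7.666) = 7.666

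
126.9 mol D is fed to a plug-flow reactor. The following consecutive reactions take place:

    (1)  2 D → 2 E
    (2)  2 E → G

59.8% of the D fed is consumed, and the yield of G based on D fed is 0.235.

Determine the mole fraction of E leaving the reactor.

Conversion of D: D consumed = 2ξ₁ = 0.598 × 126.9 → ξ₁ = 37.94 mol.
Yield of G: 1ξ₂ / 126.9 = 0.235 → ξ₂ = 29.82 mol.
Outlet amounts (n = n₀ + Σ ν·ξ):
  D: 126.9 − 2(37.94) = 51.01
  E: 0 + 2(37.94) − 2(29.82) = 16.24
  G: 0 + 1(29.82) = 29.82
Total out = 97.08 mol; y_E = 16.24 / 97.08 = 0.1673.

0.167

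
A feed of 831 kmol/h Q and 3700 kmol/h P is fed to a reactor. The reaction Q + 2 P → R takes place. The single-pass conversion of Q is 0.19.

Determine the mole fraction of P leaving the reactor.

Q reacted = 0.19 × 831 = 157.9 kmol/h; ν_Q = −1, so ξ = 157.9/1 = 157.9 kmol/h.
Outlet amounts (n = n₀ + ν ξ):
  Q: 831 − 1(157.9) = 673.1
  P: 3700 − 2(157.9) = 3384
  R: 0 + 1(157.9) = 157.9
Total out = 4215 kmol/h; y_P = 3384 / 4215 = 0.8029.

0.803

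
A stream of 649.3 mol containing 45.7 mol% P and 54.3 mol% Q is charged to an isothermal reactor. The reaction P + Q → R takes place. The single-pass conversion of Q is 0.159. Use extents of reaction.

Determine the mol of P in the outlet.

Q reacted = 0.159 × 352.6 = 56.06 mol; ν_Q = −1, so ξ = 56.06/1 = 56.06 mol.
Outlet amounts (n = n₀ + ν ξ):
  P: 296.7 − 1(56.06) = 240.7
  Q: 352.6 − 1(56.06) = 296.5
  R: 0 + 1(56.06) = 56.06

241 mol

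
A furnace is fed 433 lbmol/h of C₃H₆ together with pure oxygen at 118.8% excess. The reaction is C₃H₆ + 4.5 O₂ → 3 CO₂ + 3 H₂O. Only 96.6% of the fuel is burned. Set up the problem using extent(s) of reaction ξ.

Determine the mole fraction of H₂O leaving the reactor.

0.256

Stoichiometric O₂ = 4.5 × 433 = 1948 lbmol/h; O₂ fed = 1948 × 2.188 = 4263 lbmol/h.
Fuel reacted = 0.966 × 433 → ξ = 418.3 lbmol/h.
Outlet (n = n₀ + ν ξ):
  C₃H₆: 433 − 1(418.3) = 14.72
  O₂: 4263 − 4.5(418.3) = 2381
  CO₂: 0 + 3(418.3) = 1255
  H₂O: 0 + 3(418.3) = 1255
Total out = 4905 lbmol/h; y_H₂O = 1255 / 4905 = 0.2558.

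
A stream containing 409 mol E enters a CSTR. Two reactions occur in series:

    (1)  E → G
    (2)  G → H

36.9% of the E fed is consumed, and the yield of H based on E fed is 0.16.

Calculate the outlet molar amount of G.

85.5 mol

Conversion of E: E consumed = 1ξ₁ = 0.369 × 409 → ξ₁ = 150.9 mol.
Yield of H: 1ξ₂ / 409 = 0.16 → ξ₂ = 65.44 mol.
Outlet amounts (n = n₀ + Σ ν·ξ):
  E: 409 − 1(150.9) = 258.1
  G: 0 + 1(150.9) − 1(65.44) = 85.48
  H: 0 + 1(65.44) = 65.44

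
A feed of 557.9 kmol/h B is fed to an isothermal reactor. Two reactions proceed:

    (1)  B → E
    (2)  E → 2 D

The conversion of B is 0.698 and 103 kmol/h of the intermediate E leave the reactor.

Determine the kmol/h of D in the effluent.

Conversion of B: B consumed = 1ξ₁ = 0.698 × 557.9 → ξ₁ = 389.4 kmol/h.
E balance: n_E = 0 + 1ξ₁ − 1ξ₂ = 103 → ξ₂ = (1·389.4 − 103)/1 = 286.4 kmol/h.
Outlet amounts (n = n₀ + Σ ν·ξ):
  B: 557.9 − 1(389.4) = 168.5
  E: 0 + 1(389.4) − 1(286.4) = 103
  D: 0 + 2(286.4) = 572.8

573 kmol/h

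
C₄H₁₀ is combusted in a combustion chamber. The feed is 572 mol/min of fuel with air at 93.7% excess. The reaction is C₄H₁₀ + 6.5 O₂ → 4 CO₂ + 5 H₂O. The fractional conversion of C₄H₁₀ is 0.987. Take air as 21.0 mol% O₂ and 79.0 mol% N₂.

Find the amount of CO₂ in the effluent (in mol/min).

2260 mol/min

Stoichiometric O₂ = 6.5 × 572 = 3718 mol/min; O₂ fed = 3718 × 1.937 = 7202 mol/min.
N₂ fed = 7202 × 79/21 = 27090 mol/min.
Fuel reacted = 0.987 × 572 → ξ = 564.6 mol/min.
Outlet (n = n₀ + ν ξ):
  C₄H₁₀: 572 − 1(564.6) = 7.436
  O₂: 7202 − 6.5(564.6) = 3532
  N₂: 27090 (inert)
  CO₂: 0 + 4(564.6) = 2258
  H₂O: 0 + 5(564.6) = 2823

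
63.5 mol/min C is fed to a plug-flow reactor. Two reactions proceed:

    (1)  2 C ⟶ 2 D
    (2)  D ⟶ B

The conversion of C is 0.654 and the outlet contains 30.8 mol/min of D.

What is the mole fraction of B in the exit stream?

Conversion of C: C consumed = 2ξ₁ = 0.654 × 63.5 → ξ₁ = 20.76 mol/min.
D balance: n_D = 0 + 2ξ₁ − 1ξ₂ = 30.8 → ξ₂ = (2·20.76 − 30.8)/1 = 10.73 mol/min.
Outlet amounts (n = n₀ + Σ ν·ξ):
  C: 63.5 − 2(20.76) = 21.97
  D: 0 + 2(20.76) − 1(10.73) = 30.8
  B: 0 + 1(10.73) = 10.73
Total out = 63.5 mol/min; y_B = 10.73 / 63.5 = 0.169.

0.169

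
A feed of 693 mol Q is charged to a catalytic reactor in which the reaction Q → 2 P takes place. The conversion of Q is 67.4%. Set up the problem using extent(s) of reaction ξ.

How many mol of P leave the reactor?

Q reacted = 0.674 × 693 = 467.1 mol; ν_Q = −1, so ξ = 467.1/1 = 467.1 mol.
Outlet amounts (n = n₀ + ν ξ):
  Q: 693 − 1(467.1) = 225.9
  P: 0 + 2(467.1) = 934.2

934 mol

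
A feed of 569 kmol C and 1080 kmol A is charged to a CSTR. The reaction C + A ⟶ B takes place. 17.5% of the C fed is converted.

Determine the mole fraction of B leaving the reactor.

C reacted = 0.175 × 569 = 99.57 kmol; ν_C = −1, so ξ = 99.57/1 = 99.57 kmol.
Outlet amounts (n = n₀ + ν ξ):
  C: 569 − 1(99.57) = 469.4
  A: 1080 − 1(99.57) = 980.4
  B: 0 + 1(99.57) = 99.57
Total out = 1549 kmol; y_B = 99.57 / 1549 = 0.06427.

0.0643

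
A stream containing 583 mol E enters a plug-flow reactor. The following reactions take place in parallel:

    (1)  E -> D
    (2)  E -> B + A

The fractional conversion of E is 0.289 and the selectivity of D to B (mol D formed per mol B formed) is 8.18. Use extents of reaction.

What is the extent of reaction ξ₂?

Conversion of E: E consumed = 0.289 × 583 = 168.5 mol = 1ξ₁ + 1ξ₂.
Selectivity: 1ξ₁ / (1ξ₂) = 8.18 → ξ₁ = 8.18 ξ₂.
Substitute: (1·8.18 + 1) ξ₂ = 168.5 → ξ₂ = 18.35 mol, ξ₁ = 150.1 mol.
Outlet amounts (n = n₀ + Σ ν·ξ):
  E: 583 − 1(150.1) − 1(18.35) = 414.5
  D: 0 + 1(150.1) = 150.1
  B: 0 + 1(18.35) = 18.35
  A: 0 + 1(18.35) = 18.35

ξ₂ = 18.4 mol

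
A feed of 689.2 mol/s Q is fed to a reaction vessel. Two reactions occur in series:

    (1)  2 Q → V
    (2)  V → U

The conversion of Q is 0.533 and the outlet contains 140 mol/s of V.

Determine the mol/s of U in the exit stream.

Conversion of Q: Q consumed = 2ξ₁ = 0.533 × 689.2 → ξ₁ = 183.7 mol/s.
V balance: n_V = 0 + 1ξ₁ − 1ξ₂ = 140 → ξ₂ = (1·183.7 − 140)/1 = 43.67 mol/s.
Outlet amounts (n = n₀ + Σ ν·ξ):
  Q: 689.2 − 2(183.7) = 321.9
  V: 0 + 1(183.7) − 1(43.67) = 140
  U: 0 + 1(43.67) = 43.67

43.7 mol/s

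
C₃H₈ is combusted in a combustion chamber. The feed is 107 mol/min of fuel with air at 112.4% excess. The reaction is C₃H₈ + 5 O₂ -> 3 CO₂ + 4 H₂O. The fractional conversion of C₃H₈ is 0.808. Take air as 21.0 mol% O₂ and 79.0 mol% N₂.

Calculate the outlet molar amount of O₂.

Stoichiometric O₂ = 5 × 107 = 535 mol/min; O₂ fed = 535 × 2.124 = 1136 mol/min.
N₂ fed = 1136 × 79/21 = 4275 mol/min.
Fuel reacted = 0.808 × 107 → ξ = 86.46 mol/min.
Outlet (n = n₀ + ν ξ):
  C₃H₈: 107 − 1(86.46) = 20.54
  O₂: 1136 − 5(86.46) = 704.1
  N₂: 4275 (inert)
  CO₂: 0 + 3(86.46) = 259.4
  H₂O: 0 + 4(86.46) = 345.8

704 mol/min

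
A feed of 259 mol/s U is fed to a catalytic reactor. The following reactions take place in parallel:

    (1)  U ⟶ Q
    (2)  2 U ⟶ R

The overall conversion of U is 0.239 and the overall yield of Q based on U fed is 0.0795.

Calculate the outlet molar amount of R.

20.7 mol/s

Yield of Q: 1ξ₁ / 259 = 0.0795 → ξ₁ = 20.59 mol/s.
Conversion of U: 1ξ₁ + 2ξ₂ = 0.239 × 259 = 61.9 → ξ₂ = 20.66 mol/s.
Outlet amounts (n = n₀ + Σ ν·ξ):
  U: 259 − 1(20.59) − 2(20.66) = 197.1
  Q: 0 + 1(20.59) = 20.59
  R: 0 + 1(20.66) = 20.66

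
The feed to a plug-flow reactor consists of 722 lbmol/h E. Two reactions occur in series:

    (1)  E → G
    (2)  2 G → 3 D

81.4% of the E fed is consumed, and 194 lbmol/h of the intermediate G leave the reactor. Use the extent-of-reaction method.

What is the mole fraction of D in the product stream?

0.643

Conversion of E: E consumed = 1ξ₁ = 0.814 × 722 → ξ₁ = 587.7 lbmol/h.
G balance: n_G = 0 + 1ξ₁ − 2ξ₂ = 194 → ξ₂ = (1·587.7 − 194)/2 = 196.9 lbmol/h.
Outlet amounts (n = n₀ + Σ ν·ξ):
  E: 722 − 1(587.7) = 134.3
  G: 0 + 1(587.7) − 2(196.9) = 194
  D: 0 + 3(196.9) = 590.6
Total out = 918.9 lbmol/h; y_D = 590.6 / 918.9 = 0.6427.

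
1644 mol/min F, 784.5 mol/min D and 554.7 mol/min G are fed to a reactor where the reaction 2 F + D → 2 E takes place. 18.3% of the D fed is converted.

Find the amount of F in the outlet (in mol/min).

1360 mol/min

D reacted = 0.183 × 784.5 = 143.6 mol/min; ν_D = −1, so ξ = 143.6/1 = 143.6 mol/min.
Outlet amounts (n = n₀ + ν ξ):
  F: 1644 − 2(143.6) = 1357
  D: 784.5 − 1(143.6) = 640.9
  E: 0 + 2(143.6) = 287.1
  G: 554.7 (inert)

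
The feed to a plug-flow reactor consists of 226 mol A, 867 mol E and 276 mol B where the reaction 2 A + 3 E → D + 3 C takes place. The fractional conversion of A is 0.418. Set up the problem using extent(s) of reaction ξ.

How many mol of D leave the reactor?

A reacted = 0.418 × 226 = 94.47 mol; ν_A = −2, so ξ = 94.47/2 = 47.23 mol.
Outlet amounts (n = n₀ + ν ξ):
  A: 226 − 2(47.23) = 131.5
  E: 867 − 3(47.23) = 725.3
  D: 0 + 1(47.23) = 47.23
  C: 0 + 3(47.23) = 141.7
  B: 276 (inert)

47.2 mol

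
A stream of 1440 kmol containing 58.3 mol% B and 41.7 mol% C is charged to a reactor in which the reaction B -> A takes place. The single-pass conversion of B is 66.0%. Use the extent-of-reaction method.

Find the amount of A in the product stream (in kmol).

B reacted = 0.66 × 839.5 = 554.1 kmol; ν_B = −1, so ξ = 554.1/1 = 554.1 kmol.
Outlet amounts (n = n₀ + ν ξ):
  B: 839.5 − 1(554.1) = 285.4
  A: 0 + 1(554.1) = 554.1
  C: 600.5 (inert)

554 kmol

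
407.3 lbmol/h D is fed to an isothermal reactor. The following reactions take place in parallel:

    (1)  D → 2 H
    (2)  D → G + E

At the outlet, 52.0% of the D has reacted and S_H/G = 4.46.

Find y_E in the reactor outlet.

Conversion of D: D consumed = 0.52 × 407.3 = 211.8 lbmol/h = 1ξ₁ + 1ξ₂.
Selectivity: 2ξ₁ / (1ξ₂) = 4.46 → ξ₁ = 2.23 ξ₂.
Substitute: (1·2.23 + 1) ξ₂ = 211.8 → ξ₂ = 65.57 lbmol/h, ξ₁ = 146.2 lbmol/h.
Outlet amounts (n = n₀ + Σ ν·ξ):
  D: 407.3 − 1(146.2) − 1(65.57) = 195.5
  H: 0 + 2(146.2) = 292.4
  G: 0 + 1(65.57) = 65.57
  E: 0 + 1(65.57) = 65.57
Total out = 619.1 lbmol/h; y_E = 65.57 / 619.1 = 0.1059.

0.106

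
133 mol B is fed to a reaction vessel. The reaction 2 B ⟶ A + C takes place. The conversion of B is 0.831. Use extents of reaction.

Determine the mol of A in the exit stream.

55.3 mol

B reacted = 0.831 × 133 = 110.5 mol; ν_B = −2, so ξ = 110.5/2 = 55.26 mol.
Outlet amounts (n = n₀ + ν ξ):
  B: 133 − 2(55.26) = 22.48
  A: 0 + 1(55.26) = 55.26
  C: 0 + 1(55.26) = 55.26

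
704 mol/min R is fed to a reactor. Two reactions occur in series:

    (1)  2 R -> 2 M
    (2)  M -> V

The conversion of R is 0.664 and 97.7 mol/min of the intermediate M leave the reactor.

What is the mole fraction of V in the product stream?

Conversion of R: R consumed = 2ξ₁ = 0.664 × 704 → ξ₁ = 233.7 mol/min.
M balance: n_M = 0 + 2ξ₁ − 1ξ₂ = 97.7 → ξ₂ = (2·233.7 − 97.7)/1 = 369.8 mol/min.
Outlet amounts (n = n₀ + Σ ν·ξ):
  R: 704 − 2(233.7) = 236.5
  M: 0 + 2(233.7) − 1(369.8) = 97.7
  V: 0 + 1(369.8) = 369.8
Total out = 704 mol/min; y_V = 369.8 / 704 = 0.5252.

0.525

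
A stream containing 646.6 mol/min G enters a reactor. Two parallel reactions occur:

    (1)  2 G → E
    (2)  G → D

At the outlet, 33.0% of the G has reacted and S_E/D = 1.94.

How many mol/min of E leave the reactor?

84.8 mol/min

Conversion of G: G consumed = 0.33 × 646.6 = 213.4 mol/min = 2ξ₁ + 1ξ₂.
Selectivity: 1ξ₁ / (1ξ₂) = 1.94 → ξ₁ = 1.94 ξ₂.
Substitute: (2·1.94 + 1) ξ₂ = 213.4 → ξ₂ = 43.73 mol/min, ξ₁ = 84.83 mol/min.
Outlet amounts (n = n₀ + Σ ν·ξ):
  G: 646.6 − 2(84.83) − 1(43.73) = 433.2
  E: 0 + 1(84.83) = 84.83
  D: 0 + 1(43.73) = 43.73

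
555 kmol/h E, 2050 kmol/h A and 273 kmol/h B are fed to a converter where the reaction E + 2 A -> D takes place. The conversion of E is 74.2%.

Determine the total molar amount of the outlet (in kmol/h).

E reacted = 0.742 × 555 = 411.8 kmol/h; ν_E = −1, so ξ = 411.8/1 = 411.8 kmol/h.
Outlet amounts (n = n₀ + ν ξ):
  E: 555 − 1(411.8) = 143.2
  A: 2050 − 2(411.8) = 1226
  D: 0 + 1(411.8) = 411.8
  B: 273 (inert)
Total out = 143.2 + 1226 + 411.8 + 273 = 2054 kmol/h.

2050 kmol/h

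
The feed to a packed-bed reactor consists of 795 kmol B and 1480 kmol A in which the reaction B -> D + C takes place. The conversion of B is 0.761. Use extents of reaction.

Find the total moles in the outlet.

B reacted = 0.761 × 795 = 605 kmol; ν_B = −1, so ξ = 605/1 = 605 kmol.
Outlet amounts (n = n₀ + ν ξ):
  B: 795 − 1(605) = 190
  D: 0 + 1(605) = 605
  C: 0 + 1(605) = 605
  A: 1480 (inert)
Total out = 190 + 605 + 605 + 1480 = 2880 kmol.

2880 kmol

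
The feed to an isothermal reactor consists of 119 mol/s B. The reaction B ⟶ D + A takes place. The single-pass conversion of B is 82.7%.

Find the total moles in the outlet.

B reacted = 0.827 × 119 = 98.41 mol/s; ν_B = −1, so ξ = 98.41/1 = 98.41 mol/s.
Outlet amounts (n = n₀ + ν ξ):
  B: 119 − 1(98.41) = 20.59
  D: 0 + 1(98.41) = 98.41
  A: 0 + 1(98.41) = 98.41
Total out = 20.59 + 98.41 + 98.41 = 217.4 mol/s.

217 mol/s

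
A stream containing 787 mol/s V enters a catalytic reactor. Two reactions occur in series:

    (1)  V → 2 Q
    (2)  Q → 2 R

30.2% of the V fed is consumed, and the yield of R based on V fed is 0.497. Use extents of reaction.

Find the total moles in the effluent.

Conversion of V: V consumed = 1ξ₁ = 0.302 × 787 → ξ₁ = 237.7 mol/s.
Yield of R: 2ξ₂ / 787 = 0.497 → ξ₂ = 195.6 mol/s.
Outlet amounts (n = n₀ + Σ ν·ξ):
  V: 787 − 1(237.7) = 549.3
  Q: 0 + 2(237.7) − 1(195.6) = 279.8
  R: 0 + 2(195.6) = 391.1
Total out = 549.3 + 279.8 + 391.1 = 1220 mol/s.

1220 mol/s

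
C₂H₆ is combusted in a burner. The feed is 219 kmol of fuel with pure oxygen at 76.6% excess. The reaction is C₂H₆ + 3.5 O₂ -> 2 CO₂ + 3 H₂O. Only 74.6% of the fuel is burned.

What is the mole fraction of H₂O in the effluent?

Stoichiometric O₂ = 3.5 × 219 = 766.5 kmol; O₂ fed = 766.5 × 1.766 = 1354 kmol.
Fuel reacted = 0.746 × 219 → ξ = 163.4 kmol.
Outlet (n = n₀ + ν ξ):
  C₂H₆: 219 − 1(163.4) = 55.63
  O₂: 1354 − 3.5(163.4) = 781.8
  CO₂: 0 + 2(163.4) = 326.7
  H₂O: 0 + 3(163.4) = 490.1
Total out = 1654 kmol; y_H₂O = 490.1 / 1654 = 0.2963.

0.296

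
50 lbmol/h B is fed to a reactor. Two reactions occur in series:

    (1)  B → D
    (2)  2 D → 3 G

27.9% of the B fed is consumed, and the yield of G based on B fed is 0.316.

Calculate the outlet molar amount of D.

3.42 lbmol/h

Conversion of B: B consumed = 1ξ₁ = 0.279 × 50 → ξ₁ = 13.95 lbmol/h.
Yield of G: 3ξ₂ / 50 = 0.316 → ξ₂ = 5.267 lbmol/h.
Outlet amounts (n = n₀ + Σ ν·ξ):
  B: 50 − 1(13.95) = 36.05
  D: 0 + 1(13.95) − 2(5.267) = 3.417
  G: 0 + 3(5.267) = 15.8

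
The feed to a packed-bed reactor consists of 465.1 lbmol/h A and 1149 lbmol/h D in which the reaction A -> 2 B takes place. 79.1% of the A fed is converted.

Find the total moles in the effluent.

1980 lbmol/h

A reacted = 0.791 × 465.1 = 367.9 lbmol/h; ν_A = −1, so ξ = 367.9/1 = 367.9 lbmol/h.
Outlet amounts (n = n₀ + ν ξ):
  A: 465.1 − 1(367.9) = 97.21
  B: 0 + 2(367.9) = 735.8
  D: 1149 (inert)
Total out = 97.21 + 735.8 + 1149 = 1982 lbmol/h.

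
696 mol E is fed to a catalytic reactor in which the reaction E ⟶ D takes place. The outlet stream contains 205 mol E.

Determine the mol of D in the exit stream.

491 mol

For E: n = n₀ − 1ξ → 205 = 696 − 1ξ, giving ξ = 491 mol.
Outlet amounts (n = n₀ + ν ξ):
  E: 696 − 1(491) = 205
  D: 0 + 1(491) = 491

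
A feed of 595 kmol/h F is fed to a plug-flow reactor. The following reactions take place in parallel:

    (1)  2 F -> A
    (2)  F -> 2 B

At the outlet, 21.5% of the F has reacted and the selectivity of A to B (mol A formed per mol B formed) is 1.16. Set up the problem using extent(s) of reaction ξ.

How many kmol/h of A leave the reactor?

Conversion of F: F consumed = 0.215 × 595 = 127.9 kmol/h = 2ξ₁ + 1ξ₂.
Selectivity: 1ξ₁ / (2ξ₂) = 1.16 → ξ₁ = 2.32 ξ₂.
Substitute: (2·2.32 + 1) ξ₂ = 127.9 → ξ₂ = 22.68 kmol/h, ξ₁ = 52.62 kmol/h.
Outlet amounts (n = n₀ + Σ ν·ξ):
  F: 595 − 2(52.62) − 1(22.68) = 467.1
  A: 0 + 1(52.62) = 52.62
  B: 0 + 2(22.68) = 45.36

52.6 kmol/h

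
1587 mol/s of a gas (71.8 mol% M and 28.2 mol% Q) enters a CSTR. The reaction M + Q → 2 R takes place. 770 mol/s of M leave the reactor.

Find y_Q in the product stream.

0.0492

For M: n = n₀ − 1ξ → 770 = 1139 − 1ξ, giving ξ = 369.5 mol/s.
Outlet amounts (n = n₀ + ν ξ):
  M: 1139 − 1(369.5) = 770
  Q: 447.5 − 1(369.5) = 78.07
  R: 0 + 2(369.5) = 738.9
Total out = 1587 mol/s; y_Q = 78.07 / 1587 = 0.04919.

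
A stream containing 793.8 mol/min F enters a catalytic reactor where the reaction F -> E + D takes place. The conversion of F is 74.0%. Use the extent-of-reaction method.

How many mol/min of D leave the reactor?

F reacted = 0.74 × 793.8 = 587.4 mol/min; ν_F = −1, so ξ = 587.4/1 = 587.4 mol/min.
Outlet amounts (n = n₀ + ν ξ):
  F: 793.8 − 1(587.4) = 206.4
  E: 0 + 1(587.4) = 587.4
  D: 0 + 1(587.4) = 587.4

587 mol/min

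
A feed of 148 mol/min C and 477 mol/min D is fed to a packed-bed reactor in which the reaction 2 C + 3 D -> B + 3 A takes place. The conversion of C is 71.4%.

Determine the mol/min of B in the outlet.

52.8 mol/min

C reacted = 0.714 × 148 = 105.7 mol/min; ν_C = −2, so ξ = 105.7/2 = 52.84 mol/min.
Outlet amounts (n = n₀ + ν ξ):
  C: 148 − 2(52.84) = 42.33
  D: 477 − 3(52.84) = 318.5
  B: 0 + 1(52.84) = 52.84
  A: 0 + 3(52.84) = 158.5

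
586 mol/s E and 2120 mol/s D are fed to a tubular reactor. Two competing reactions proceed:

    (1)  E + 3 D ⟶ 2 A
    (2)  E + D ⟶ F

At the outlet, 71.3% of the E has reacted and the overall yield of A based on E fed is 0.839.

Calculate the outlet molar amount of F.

Yield of A: 2ξ₁ / 586 = 0.839 → ξ₁ = 245.8 mol/s.
Conversion of E: 1ξ₁ + 1ξ₂ = 0.713 × 586 = 417.8 → ξ₂ = 172 mol/s.
Outlet amounts (n = n₀ + Σ ν·ξ):
  E: 586 − 1(245.8) − 1(172) = 168.2
  D: 2120 − 3(245.8) − 1(172) = 1211
  A: 0 + 2(245.8) = 491.7
  F: 0 + 1(172) = 172

172 mol/s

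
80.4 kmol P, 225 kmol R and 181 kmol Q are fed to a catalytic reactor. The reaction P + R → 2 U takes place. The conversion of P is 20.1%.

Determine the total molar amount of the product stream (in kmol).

486 kmol

P reacted = 0.201 × 80.4 = 16.16 kmol; ν_P = −1, so ξ = 16.16/1 = 16.16 kmol.
Outlet amounts (n = n₀ + ν ξ):
  P: 80.4 − 1(16.16) = 64.24
  R: 225 − 1(16.16) = 208.8
  U: 0 + 2(16.16) = 32.32
  Q: 181 (inert)
Total out = 64.24 + 208.8 + 32.32 + 181 = 486.4 kmol.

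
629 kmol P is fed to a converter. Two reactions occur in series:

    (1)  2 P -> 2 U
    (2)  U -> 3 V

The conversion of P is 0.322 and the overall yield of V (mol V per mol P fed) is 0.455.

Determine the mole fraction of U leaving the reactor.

Conversion of P: P consumed = 2ξ₁ = 0.322 × 629 → ξ₁ = 101.3 kmol.
Yield of V: 3ξ₂ / 629 = 0.455 → ξ₂ = 95.4 kmol.
Outlet amounts (n = n₀ + Σ ν·ξ):
  P: 629 − 2(101.3) = 426.5
  U: 0 + 2(101.3) − 1(95.4) = 107.1
  V: 0 + 3(95.4) = 286.2
Total out = 819.8 kmol; y_U = 107.1 / 819.8 = 0.1307.

0.131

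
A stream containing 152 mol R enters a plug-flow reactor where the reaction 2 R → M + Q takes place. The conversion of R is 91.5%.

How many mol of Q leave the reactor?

R reacted = 0.915 × 152 = 139.1 mol; ν_R = −2, so ξ = 139.1/2 = 69.54 mol.
Outlet amounts (n = n₀ + ν ξ):
  R: 152 − 2(69.54) = 12.92
  M: 0 + 1(69.54) = 69.54
  Q: 0 + 1(69.54) = 69.54

69.5 mol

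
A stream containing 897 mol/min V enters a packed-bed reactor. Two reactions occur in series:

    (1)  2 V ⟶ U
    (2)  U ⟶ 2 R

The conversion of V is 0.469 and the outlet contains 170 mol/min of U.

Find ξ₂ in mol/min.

ξ₂ = 40.3 mol/min

Conversion of V: V consumed = 2ξ₁ = 0.469 × 897 → ξ₁ = 210.3 mol/min.
U balance: n_U = 0 + 1ξ₁ − 1ξ₂ = 170 → ξ₂ = (1·210.3 − 170)/1 = 40.35 mol/min.
Outlet amounts (n = n₀ + Σ ν·ξ):
  V: 897 − 2(210.3) = 476.3
  U: 0 + 1(210.3) − 1(40.35) = 170
  R: 0 + 2(40.35) = 80.69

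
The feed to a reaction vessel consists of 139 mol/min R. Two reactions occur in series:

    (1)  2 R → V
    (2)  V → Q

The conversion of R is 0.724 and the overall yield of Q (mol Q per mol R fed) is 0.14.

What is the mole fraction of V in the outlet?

Conversion of R: R consumed = 2ξ₁ = 0.724 × 139 → ξ₁ = 50.32 mol/min.
Yield of Q: 1ξ₂ / 139 = 0.14 → ξ₂ = 19.46 mol/min.
Outlet amounts (n = n₀ + Σ ν·ξ):
  R: 139 − 2(50.32) = 38.36
  V: 0 + 1(50.32) − 1(19.46) = 30.86
  Q: 0 + 1(19.46) = 19.46
Total out = 88.68 mol/min; y_V = 30.86 / 88.68 = 0.348.

0.348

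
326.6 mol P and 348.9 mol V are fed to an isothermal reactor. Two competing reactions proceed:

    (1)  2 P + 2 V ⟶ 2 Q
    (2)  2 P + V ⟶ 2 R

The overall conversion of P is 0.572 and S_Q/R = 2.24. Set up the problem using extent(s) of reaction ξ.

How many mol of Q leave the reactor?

129 mol

Conversion of P: P consumed = 0.572 × 326.6 = 186.8 mol = 2ξ₁ + 2ξ₂.
Selectivity: 2ξ₁ / (2ξ₂) = 2.24 → ξ₁ = 2.24 ξ₂.
Substitute: (2·2.24 + 2) ξ₂ = 186.8 → ξ₂ = 28.83 mol, ξ₁ = 64.58 mol.
Outlet amounts (n = n₀ + Σ ν·ξ):
  P: 326.6 − 2(64.58) − 2(28.83) = 139.8
  V: 348.9 − 2(64.58) − 1(28.83) = 190.9
  Q: 0 + 2(64.58) = 129.2
  R: 0 + 2(28.83) = 57.66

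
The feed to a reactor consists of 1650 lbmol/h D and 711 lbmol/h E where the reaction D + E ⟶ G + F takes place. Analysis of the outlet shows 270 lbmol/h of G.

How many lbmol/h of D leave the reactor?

1380 lbmol/h

For G: n = n₀ + 1ξ → 270 = 0 + 1ξ, giving ξ = 270 lbmol/h.
Outlet amounts (n = n₀ + ν ξ):
  D: 1650 − 1(270) = 1380
  E: 711 − 1(270) = 441
  G: 0 + 1(270) = 270
  F: 0 + 1(270) = 270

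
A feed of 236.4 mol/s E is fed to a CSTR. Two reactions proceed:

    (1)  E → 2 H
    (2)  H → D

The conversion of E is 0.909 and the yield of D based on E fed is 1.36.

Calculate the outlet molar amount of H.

108 mol/s

Conversion of E: E consumed = 1ξ₁ = 0.909 × 236.4 → ξ₁ = 214.9 mol/s.
Yield of D: 1ξ₂ / 236.4 = 1.36 → ξ₂ = 321.5 mol/s.
Outlet amounts (n = n₀ + Σ ν·ξ):
  E: 236.4 − 1(214.9) = 21.51
  H: 0 + 2(214.9) − 1(321.5) = 108.3
  D: 0 + 1(321.5) = 321.5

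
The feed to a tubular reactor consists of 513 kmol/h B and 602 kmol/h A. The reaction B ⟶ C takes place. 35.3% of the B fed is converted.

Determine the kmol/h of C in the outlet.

181 kmol/h

B reacted = 0.353 × 513 = 181.1 kmol/h; ν_B = −1, so ξ = 181.1/1 = 181.1 kmol/h.
Outlet amounts (n = n₀ + ν ξ):
  B: 513 − 1(181.1) = 331.9
  C: 0 + 1(181.1) = 181.1
  A: 602 (inert)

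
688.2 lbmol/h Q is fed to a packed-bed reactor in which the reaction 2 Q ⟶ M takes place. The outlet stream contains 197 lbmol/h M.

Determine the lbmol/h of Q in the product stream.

For M: n = n₀ + 1ξ → 197 = 0 + 1ξ, giving ξ = 197 lbmol/h.
Outlet amounts (n = n₀ + ν ξ):
  Q: 688.2 − 2(197) = 294.2
  M: 0 + 1(197) = 197

294 lbmol/h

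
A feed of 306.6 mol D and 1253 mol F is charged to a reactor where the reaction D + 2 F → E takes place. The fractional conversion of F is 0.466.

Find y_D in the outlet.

F reacted = 0.466 × 1253 = 583.9 mol; ν_F = −2, so ξ = 583.9/2 = 291.9 mol.
Outlet amounts (n = n₀ + ν ξ):
  D: 306.6 − 1(291.9) = 14.65
  F: 1253 − 2(291.9) = 669.1
  E: 0 + 1(291.9) = 291.9
Total out = 975.7 mol; y_D = 14.65 / 975.7 = 0.01502.

0.015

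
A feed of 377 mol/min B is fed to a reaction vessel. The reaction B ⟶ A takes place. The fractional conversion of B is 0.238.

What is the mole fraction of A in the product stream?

0.238

B reacted = 0.238 × 377 = 89.73 mol/min; ν_B = −1, so ξ = 89.73/1 = 89.73 mol/min.
Outlet amounts (n = n₀ + ν ξ):
  B: 377 − 1(89.73) = 287.3
  A: 0 + 1(89.73) = 89.73
Total out = 377 mol/min; y_A = 89.73 / 377 = 0.238.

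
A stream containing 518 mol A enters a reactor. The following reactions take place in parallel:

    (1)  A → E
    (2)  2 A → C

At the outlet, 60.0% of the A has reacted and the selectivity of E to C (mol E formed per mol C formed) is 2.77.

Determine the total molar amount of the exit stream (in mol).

453 mol

Conversion of A: A consumed = 0.6 × 518 = 310.8 mol = 1ξ₁ + 2ξ₂.
Selectivity: 1ξ₁ / (1ξ₂) = 2.77 → ξ₁ = 2.77 ξ₂.
Substitute: (1·2.77 + 2) ξ₂ = 310.8 → ξ₂ = 65.16 mol, ξ₁ = 180.5 mol.
Outlet amounts (n = n₀ + Σ ν·ξ):
  A: 518 − 1(180.5) − 2(65.16) = 207.2
  E: 0 + 1(180.5) = 180.5
  C: 0 + 1(65.16) = 65.16
Total out = 207.2 + 180.5 + 65.16 = 452.8 mol.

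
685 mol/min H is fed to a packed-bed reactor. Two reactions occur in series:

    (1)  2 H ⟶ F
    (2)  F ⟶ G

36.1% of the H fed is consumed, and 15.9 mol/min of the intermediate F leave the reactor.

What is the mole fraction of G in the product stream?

0.192

Conversion of H: H consumed = 2ξ₁ = 0.361 × 685 → ξ₁ = 123.6 mol/min.
F balance: n_F = 0 + 1ξ₁ − 1ξ₂ = 15.9 → ξ₂ = (1·123.6 − 15.9)/1 = 107.7 mol/min.
Outlet amounts (n = n₀ + Σ ν·ξ):
  H: 685 − 2(123.6) = 437.7
  F: 0 + 1(123.6) − 1(107.7) = 15.9
  G: 0 + 1(107.7) = 107.7
Total out = 561.4 mol/min; y_G = 107.7 / 561.4 = 0.1919.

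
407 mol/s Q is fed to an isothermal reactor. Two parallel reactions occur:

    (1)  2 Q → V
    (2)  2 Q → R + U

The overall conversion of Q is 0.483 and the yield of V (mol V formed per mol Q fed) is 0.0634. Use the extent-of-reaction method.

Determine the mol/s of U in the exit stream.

Yield of V: 1ξ₁ / 407 = 0.0634 → ξ₁ = 25.8 mol/s.
Conversion of Q: 2ξ₁ + 2ξ₂ = 0.483 × 407 = 196.6 → ξ₂ = 72.49 mol/s.
Outlet amounts (n = n₀ + Σ ν·ξ):
  Q: 407 − 2(25.8) − 2(72.49) = 210.4
  V: 0 + 1(25.8) = 25.8
  R: 0 + 1(72.49) = 72.49
  U: 0 + 1(72.49) = 72.49

72.5 mol/s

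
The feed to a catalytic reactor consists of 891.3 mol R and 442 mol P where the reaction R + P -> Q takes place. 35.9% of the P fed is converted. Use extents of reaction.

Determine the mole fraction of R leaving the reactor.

0.624

P reacted = 0.359 × 442 = 158.7 mol; ν_P = −1, so ξ = 158.7/1 = 158.7 mol.
Outlet amounts (n = n₀ + ν ξ):
  R: 891.3 − 1(158.7) = 732.6
  P: 442 − 1(158.7) = 283.3
  Q: 0 + 1(158.7) = 158.7
Total out = 1175 mol; y_R = 732.6 / 1175 = 0.6237.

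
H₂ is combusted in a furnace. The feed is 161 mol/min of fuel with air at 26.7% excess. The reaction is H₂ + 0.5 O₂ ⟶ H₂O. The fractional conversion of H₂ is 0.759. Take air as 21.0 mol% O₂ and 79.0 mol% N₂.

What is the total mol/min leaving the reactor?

586 mol/min

Stoichiometric O₂ = 0.5 × 161 = 80.5 mol/min; O₂ fed = 80.5 × 1.267 = 102 mol/min.
N₂ fed = 102 × 79/21 = 383.7 mol/min.
Fuel reacted = 0.759 × 161 → ξ = 122.2 mol/min.
Outlet (n = n₀ + ν ξ):
  H₂: 161 − 1(122.2) = 38.8
  O₂: 102 − 0.5(122.2) = 40.89
  N₂: 383.7 (inert)
  H₂O: 0 + 1(122.2) = 122.2
Total out = 38.8 + 40.89 + 383.7 + 122.2 = 585.6 mol/min.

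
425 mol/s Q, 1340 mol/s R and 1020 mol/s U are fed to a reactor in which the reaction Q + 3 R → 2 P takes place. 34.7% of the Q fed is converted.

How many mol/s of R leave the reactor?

Q reacted = 0.347 × 425 = 147.5 mol/s; ν_Q = −1, so ξ = 147.5/1 = 147.5 mol/s.
Outlet amounts (n = n₀ + ν ξ):
  Q: 425 − 1(147.5) = 277.5
  R: 1340 − 3(147.5) = 897.6
  P: 0 + 2(147.5) = 294.9
  U: 1020 (inert)

898 mol/s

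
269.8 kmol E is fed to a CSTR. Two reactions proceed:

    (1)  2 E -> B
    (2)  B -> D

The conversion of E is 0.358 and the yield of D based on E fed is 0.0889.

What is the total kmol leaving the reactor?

Conversion of E: E consumed = 2ξ₁ = 0.358 × 269.8 → ξ₁ = 48.29 kmol.
Yield of D: 1ξ₂ / 269.8 = 0.0889 → ξ₂ = 23.99 kmol.
Outlet amounts (n = n₀ + Σ ν·ξ):
  E: 269.8 − 2(48.29) = 173.2
  B: 0 + 1(48.29) − 1(23.99) = 24.31
  D: 0 + 1(23.99) = 23.99
Total out = 173.2 + 24.31 + 23.99 = 221.5 kmol.

222 kmol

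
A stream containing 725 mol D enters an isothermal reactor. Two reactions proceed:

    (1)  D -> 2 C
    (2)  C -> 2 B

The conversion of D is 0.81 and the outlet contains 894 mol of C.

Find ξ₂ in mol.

Conversion of D: D consumed = 1ξ₁ = 0.81 × 725 → ξ₁ = 587.2 mol.
C balance: n_C = 0 + 2ξ₁ − 1ξ₂ = 894 → ξ₂ = (2·587.2 − 894)/1 = 280.5 mol.
Outlet amounts (n = n₀ + Σ ν·ξ):
  D: 725 − 1(587.2) = 137.8
  C: 0 + 2(587.2) − 1(280.5) = 894
  B: 0 + 2(280.5) = 561

ξ₂ = 280 mol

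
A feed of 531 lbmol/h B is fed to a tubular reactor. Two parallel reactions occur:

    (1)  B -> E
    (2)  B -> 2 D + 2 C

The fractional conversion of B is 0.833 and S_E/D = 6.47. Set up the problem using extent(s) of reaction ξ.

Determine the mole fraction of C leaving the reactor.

0.101

Conversion of B: B consumed = 0.833 × 531 = 442.3 lbmol/h = 1ξ₁ + 1ξ₂.
Selectivity: 1ξ₁ / (2ξ₂) = 6.47 → ξ₁ = 12.94 ξ₂.
Substitute: (1·12.94 + 1) ξ₂ = 442.3 → ξ₂ = 31.73 lbmol/h, ξ₁ = 410.6 lbmol/h.
Outlet amounts (n = n₀ + Σ ν·ξ):
  B: 531 − 1(410.6) − 1(31.73) = 88.68
  E: 0 + 1(410.6) = 410.6
  D: 0 + 2(31.73) = 63.46
  C: 0 + 2(31.73) = 63.46
Total out = 626.2 lbmol/h; y_C = 63.46 / 626.2 = 0.1013.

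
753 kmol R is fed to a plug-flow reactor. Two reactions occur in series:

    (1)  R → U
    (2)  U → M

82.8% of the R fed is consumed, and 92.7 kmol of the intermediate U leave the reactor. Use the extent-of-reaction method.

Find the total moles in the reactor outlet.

753 kmol

Conversion of R: R consumed = 1ξ₁ = 0.828 × 753 → ξ₁ = 623.5 kmol.
U balance: n_U = 0 + 1ξ₁ − 1ξ₂ = 92.7 → ξ₂ = (1·623.5 − 92.7)/1 = 530.8 kmol.
Outlet amounts (n = n₀ + Σ ν·ξ):
  R: 753 − 1(623.5) = 129.5
  U: 0 + 1(623.5) − 1(530.8) = 92.7
  M: 0 + 1(530.8) = 530.8
Total out = 129.5 + 92.7 + 530.8 = 753 kmol.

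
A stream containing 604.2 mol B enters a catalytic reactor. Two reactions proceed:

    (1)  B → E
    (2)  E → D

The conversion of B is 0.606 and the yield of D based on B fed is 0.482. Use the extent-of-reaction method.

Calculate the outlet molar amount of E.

Conversion of B: B consumed = 1ξ₁ = 0.606 × 604.2 → ξ₁ = 366.1 mol.
Yield of D: 1ξ₂ / 604.2 = 0.482 → ξ₂ = 291.2 mol.
Outlet amounts (n = n₀ + Σ ν·ξ):
  B: 604.2 − 1(366.1) = 238.1
  E: 0 + 1(366.1) − 1(291.2) = 74.92
  D: 0 + 1(291.2) = 291.2

74.9 mol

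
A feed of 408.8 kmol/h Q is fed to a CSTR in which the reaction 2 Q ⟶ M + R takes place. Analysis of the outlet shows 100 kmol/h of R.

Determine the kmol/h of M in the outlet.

100 kmol/h

For R: n = n₀ + 1ξ → 100 = 0 + 1ξ, giving ξ = 100 kmol/h.
Outlet amounts (n = n₀ + ν ξ):
  Q: 408.8 − 2(100) = 208.8
  M: 0 + 1(100) = 100
  R: 0 + 1(100) = 100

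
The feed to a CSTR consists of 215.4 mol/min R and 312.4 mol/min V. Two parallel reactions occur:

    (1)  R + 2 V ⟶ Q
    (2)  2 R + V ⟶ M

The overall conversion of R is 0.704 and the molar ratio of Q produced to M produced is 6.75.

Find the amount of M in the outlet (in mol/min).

Conversion of R: R consumed = 0.704 × 215.4 = 151.6 mol/min = 1ξ₁ + 2ξ₂.
Selectivity: 1ξ₁ / (1ξ₂) = 6.75 → ξ₁ = 6.75 ξ₂.
Substitute: (1·6.75 + 2) ξ₂ = 151.6 → ξ₂ = 17.33 mol/min, ξ₁ = 117 mol/min.
Outlet amounts (n = n₀ + Σ ν·ξ):
  R: 215.4 − 1(117) − 2(17.33) = 63.76
  V: 312.4 − 2(117) − 1(17.33) = 61.11
  Q: 0 + 1(117) = 117
  M: 0 + 1(17.33) = 17.33

17.3 mol/min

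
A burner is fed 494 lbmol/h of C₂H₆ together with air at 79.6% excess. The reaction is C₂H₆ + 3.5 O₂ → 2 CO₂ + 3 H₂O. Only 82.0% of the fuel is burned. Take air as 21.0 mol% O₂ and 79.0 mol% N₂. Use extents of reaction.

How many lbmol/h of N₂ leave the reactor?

Stoichiometric O₂ = 3.5 × 494 = 1729 lbmol/h; O₂ fed = 1729 × 1.796 = 3105 lbmol/h.
N₂ fed = 3105 × 79/21 = 11680 lbmol/h.
Fuel reacted = 0.82 × 494 → ξ = 405.1 lbmol/h.
Outlet (n = n₀ + ν ξ):
  C₂H₆: 494 − 1(405.1) = 88.92
  O₂: 3105 − 3.5(405.1) = 1688
  N₂: 11680 (inert)
  CO₂: 0 + 2(405.1) = 810.2
  H₂O: 0 + 3(405.1) = 1215

11700 lbmol/h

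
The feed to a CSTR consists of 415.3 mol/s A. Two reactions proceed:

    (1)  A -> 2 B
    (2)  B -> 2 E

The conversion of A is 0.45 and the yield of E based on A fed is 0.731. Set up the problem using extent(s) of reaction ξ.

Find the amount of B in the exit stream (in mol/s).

Conversion of A: A consumed = 1ξ₁ = 0.45 × 415.3 → ξ₁ = 186.9 mol/s.
Yield of E: 2ξ₂ / 415.3 = 0.731 → ξ₂ = 151.8 mol/s.
Outlet amounts (n = n₀ + Σ ν·ξ):
  A: 415.3 − 1(186.9) = 228.4
  B: 0 + 2(186.9) − 1(151.8) = 222
  E: 0 + 2(151.8) = 303.6

222 mol/s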